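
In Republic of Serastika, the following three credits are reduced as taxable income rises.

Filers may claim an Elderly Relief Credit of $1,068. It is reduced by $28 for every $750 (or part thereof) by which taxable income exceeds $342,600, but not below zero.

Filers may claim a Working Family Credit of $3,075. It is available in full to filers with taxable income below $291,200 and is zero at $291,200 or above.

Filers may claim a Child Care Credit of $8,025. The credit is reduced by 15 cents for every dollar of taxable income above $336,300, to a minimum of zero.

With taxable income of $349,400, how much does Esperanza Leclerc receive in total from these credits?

$6,848

Elderly Relief Credit: income exceeds $342,600 by $6,800, which is 10 full-or-partial $750 increments; reduction = 10 × $28 = $280, leaving $788.
Working Family Credit: $349,400 meets or exceeds the $291,200 cutoff, so the credit is $0.
Child Care Credit: 15% of the $13,100 excess over $336,300 is $1,965; credit = $8,025 − $1,965 = $6,060.
Total: $788 + $0 + $6,060 = $6,848.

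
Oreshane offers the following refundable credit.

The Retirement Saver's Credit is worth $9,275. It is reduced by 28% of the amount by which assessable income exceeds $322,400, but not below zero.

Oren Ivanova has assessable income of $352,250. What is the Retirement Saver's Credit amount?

$917

Retirement Saver's Credit: 28% of the $29,850 excess over $322,400 is $8,358; credit = $9,275 − $8,358 = $917.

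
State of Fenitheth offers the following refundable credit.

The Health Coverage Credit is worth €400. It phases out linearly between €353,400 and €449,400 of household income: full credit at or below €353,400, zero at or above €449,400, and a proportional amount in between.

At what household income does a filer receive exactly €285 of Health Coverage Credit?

€285 is 285/400 of the full €400, so 115/400 of the €96,000 range has been used: income = €353,400 + €96,000 × 115/400 = €381,000.

€381,000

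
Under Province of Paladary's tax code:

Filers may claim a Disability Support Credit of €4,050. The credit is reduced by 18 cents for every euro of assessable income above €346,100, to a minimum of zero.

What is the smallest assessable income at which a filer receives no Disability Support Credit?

The credit falls by 18% of each euro above €346,100, so it reaches zero when the excess is €4,050 / 18% = €22,500: income = €346,100 + €22,500 = €368,600.

€368,600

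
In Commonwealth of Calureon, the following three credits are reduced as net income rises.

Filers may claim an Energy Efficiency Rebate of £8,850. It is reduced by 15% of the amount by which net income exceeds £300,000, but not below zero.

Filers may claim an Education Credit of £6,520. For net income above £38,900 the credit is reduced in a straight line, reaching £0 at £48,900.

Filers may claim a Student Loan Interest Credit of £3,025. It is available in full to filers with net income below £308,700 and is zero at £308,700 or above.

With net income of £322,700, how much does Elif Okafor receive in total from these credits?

£5,445

Energy Efficiency Rebate: 15% of the £22,700 excess over £300,000 is £3,405; credit = £8,850 − £3,405 = £5,445.
Education Credit: £322,700 is at or above £48,900, so the credit is £0.
Student Loan Interest Credit: £322,700 meets or exceeds the £308,700 cutoff, so the credit is £0.
Total: £5,445 + £0 + £0 = £5,445.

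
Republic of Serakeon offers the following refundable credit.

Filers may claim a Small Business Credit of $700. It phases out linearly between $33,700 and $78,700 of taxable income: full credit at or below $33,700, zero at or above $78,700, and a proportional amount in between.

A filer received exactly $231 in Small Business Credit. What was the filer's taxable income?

$63,850

$231 is 231/700 of the full $700, so 469/700 of the $45,000 range has been used: income = $33,700 + $45,000 × 469/700 = $63,850.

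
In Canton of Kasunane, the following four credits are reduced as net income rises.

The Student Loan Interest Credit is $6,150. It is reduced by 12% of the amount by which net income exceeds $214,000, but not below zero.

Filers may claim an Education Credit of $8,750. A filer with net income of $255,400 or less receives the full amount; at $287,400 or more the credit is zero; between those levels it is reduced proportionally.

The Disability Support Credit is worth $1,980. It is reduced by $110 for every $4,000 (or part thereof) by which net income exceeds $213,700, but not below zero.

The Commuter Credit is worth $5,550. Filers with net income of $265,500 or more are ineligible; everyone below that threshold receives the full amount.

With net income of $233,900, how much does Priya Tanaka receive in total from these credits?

$19,382

Student Loan Interest Credit: 12% of the $19,900 excess over $214,000 is $2,388; credit = $6,150 − $2,388 = $3,762.
Education Credit: $233,900 is at or below the $255,400 threshold, so the full $8,750 applies.
Disability Support Credit: income exceeds $213,700 by $20,200, which is 6 full-or-partial $4,000 increments; reduction = 6 × $110 = $660, leaving $1,320.
Commuter Credit: $233,900 is below the $265,500 cutoff, so the full $5,550 applies.
Total: $3,762 + $8,750 + $1,320 + $5,550 = $19,382.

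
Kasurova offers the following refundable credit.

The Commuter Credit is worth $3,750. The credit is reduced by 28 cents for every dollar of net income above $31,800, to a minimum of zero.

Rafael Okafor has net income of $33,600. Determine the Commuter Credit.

$3,246

Commuter Credit: 28% of the $1,800 excess over $31,800 is $504; credit = $3,750 − $504 = $3,246.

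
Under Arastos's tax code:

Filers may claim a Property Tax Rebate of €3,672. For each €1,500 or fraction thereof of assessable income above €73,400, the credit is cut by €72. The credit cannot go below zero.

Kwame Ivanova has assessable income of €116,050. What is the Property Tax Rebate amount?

€1,584

Property Tax Rebate: income exceeds €73,400 by €42,650, which is 29 full-or-partial €1,500 increments; reduction = 29 × €72 = €2,088, leaving €1,584.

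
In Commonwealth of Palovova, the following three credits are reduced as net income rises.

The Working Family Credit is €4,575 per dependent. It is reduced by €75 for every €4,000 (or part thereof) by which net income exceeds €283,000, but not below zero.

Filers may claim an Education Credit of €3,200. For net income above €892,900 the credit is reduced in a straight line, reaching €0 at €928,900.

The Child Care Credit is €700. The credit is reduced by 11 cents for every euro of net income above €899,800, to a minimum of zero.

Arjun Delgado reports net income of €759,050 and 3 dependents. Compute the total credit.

€8,625

Working Family Credit: base = 3 × €4,575 = €13,725. income exceeds €283,000 by €476,050, which is 120 full-or-partial €4,000 increments; reduction = 120 × €75 = €9,000, leaving €4,725.
Education Credit: €759,050 is at or below the €892,900 threshold, so the full €3,200 applies.
Child Care Credit: €759,050 is at or below the €899,800 threshold, so the full €700 applies.
Total: €4,725 + €3,200 + €700 = €8,625.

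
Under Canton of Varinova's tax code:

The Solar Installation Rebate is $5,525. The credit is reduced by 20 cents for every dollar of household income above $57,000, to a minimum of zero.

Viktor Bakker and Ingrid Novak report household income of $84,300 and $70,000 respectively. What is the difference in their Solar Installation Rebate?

Viktor ($84,300): Solar Installation Rebate: 20% of the $27,300 excess over $57,000 is $5,460; credit = $5,525 − $5,460 = $65.
Ingrid ($70,000): Solar Installation Rebate: 20% of the $13,000 excess over $57,000 is $2,600; credit = $5,525 − $2,600 = $2,925.
Difference: |$65 − $2,925| = $2,860.

$2,860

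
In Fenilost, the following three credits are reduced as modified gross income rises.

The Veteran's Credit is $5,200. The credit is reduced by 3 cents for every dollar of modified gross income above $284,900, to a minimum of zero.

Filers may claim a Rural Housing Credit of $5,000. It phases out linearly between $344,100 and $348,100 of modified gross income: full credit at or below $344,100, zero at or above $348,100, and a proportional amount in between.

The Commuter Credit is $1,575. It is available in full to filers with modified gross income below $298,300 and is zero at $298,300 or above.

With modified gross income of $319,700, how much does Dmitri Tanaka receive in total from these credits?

$9,156

Veteran's Credit: 3% of the $34,800 excess over $284,900 is $1,044; credit = $5,200 − $1,044 = $4,156.
Rural Housing Credit: $319,700 is at or below the $344,100 threshold, so the full $5,000 applies.
Commuter Credit: $319,700 meets or exceeds the $298,300 cutoff, so the credit is $0.
Total: $4,156 + $5,000 + $0 = $9,156.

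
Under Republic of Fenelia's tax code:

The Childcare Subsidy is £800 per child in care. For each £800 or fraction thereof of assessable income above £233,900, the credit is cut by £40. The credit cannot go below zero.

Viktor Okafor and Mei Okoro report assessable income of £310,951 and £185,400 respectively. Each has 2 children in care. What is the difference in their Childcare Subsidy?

£1,600

Viktor (£310,951): Childcare Subsidy: base = 2 × £800 = £1,600. income exceeds £233,900 by £77,051 → 97 increments × £40 = £3,880 ≥ base, so the credit is £0.
Mei (£185,400): Childcare Subsidy: base = 2 × £800 = £1,600. £185,400 is at or below the £233,900 threshold, so the full £1,600 applies.
Difference: |£0 − £1,600| = £1,600.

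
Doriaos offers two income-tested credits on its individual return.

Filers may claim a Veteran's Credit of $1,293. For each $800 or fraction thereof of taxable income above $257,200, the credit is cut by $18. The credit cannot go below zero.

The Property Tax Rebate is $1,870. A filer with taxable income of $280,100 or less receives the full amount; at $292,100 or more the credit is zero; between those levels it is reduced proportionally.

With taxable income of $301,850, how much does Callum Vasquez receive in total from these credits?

Veteran's Credit: income exceeds $257,200 by $44,650, which is 56 full-or-partial $800 increments; reduction = 56 × $18 = $1,008, leaving $285.
Property Tax Rebate: $301,850 is at or above $292,100, so the credit is $0.
Total: $285 + $0 = $285.

$285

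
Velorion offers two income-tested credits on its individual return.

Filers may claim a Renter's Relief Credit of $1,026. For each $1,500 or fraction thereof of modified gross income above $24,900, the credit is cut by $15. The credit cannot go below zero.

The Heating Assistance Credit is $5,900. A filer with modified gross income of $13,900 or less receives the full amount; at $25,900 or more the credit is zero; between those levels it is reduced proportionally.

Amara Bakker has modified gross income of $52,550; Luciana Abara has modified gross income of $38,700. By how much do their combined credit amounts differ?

$135

Amara ($52,550): Renter's Relief Credit: income exceeds $24,900 by $27,650, which is 19 full-or-partial $1,500 increments; reduction = 19 × $15 = $285, leaving $741. Heating Assistance Credit: $52,550 is at or above $25,900, so the credit is $0. total $741 + $0 = $741
Luciana ($38,700): Renter's Relief Credit: income exceeds $24,900 by $13,800, which is 10 full-or-partial $1,500 increments; reduction = 10 × $15 = $150, leaving $876. Heating Assistance Credit: $38,700 is at or above $25,900, so the credit is $0. total $876 + $0 = $876
Difference: |$741 − $876| = $135.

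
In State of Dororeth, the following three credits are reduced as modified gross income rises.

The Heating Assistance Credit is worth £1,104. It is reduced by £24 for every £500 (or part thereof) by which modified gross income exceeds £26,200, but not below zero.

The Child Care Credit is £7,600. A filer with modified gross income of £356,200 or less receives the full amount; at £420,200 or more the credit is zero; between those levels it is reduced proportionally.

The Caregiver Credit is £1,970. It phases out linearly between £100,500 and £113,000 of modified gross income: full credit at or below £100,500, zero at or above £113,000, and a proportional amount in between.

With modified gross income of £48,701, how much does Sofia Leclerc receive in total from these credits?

£9,570

Heating Assistance Credit: income exceeds £26,200 by £22,501 → 46 increments × £24 = £1,104 ≥ base, so the credit is £0.
Child Care Credit: £48,701 is at or below the £356,200 threshold, so the full £7,600 applies.
Caregiver Credit: £48,701 is at or below the £100,500 threshold, so the full £1,970 applies.
Total: £0 + £7,600 + £1,970 = £9,570.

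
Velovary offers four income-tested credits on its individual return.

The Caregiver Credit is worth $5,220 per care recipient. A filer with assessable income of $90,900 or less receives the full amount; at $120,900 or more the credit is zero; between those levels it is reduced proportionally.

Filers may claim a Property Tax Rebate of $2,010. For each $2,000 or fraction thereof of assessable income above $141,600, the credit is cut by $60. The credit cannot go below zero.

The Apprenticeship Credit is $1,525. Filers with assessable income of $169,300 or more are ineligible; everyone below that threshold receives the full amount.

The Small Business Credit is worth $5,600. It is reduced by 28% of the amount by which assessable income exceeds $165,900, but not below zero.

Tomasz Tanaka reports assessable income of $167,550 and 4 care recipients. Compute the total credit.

Caregiver Credit: base = 4 × $5,220 = $20,880. $167,550 is at or above $120,900, so the credit is $0.
Property Tax Rebate: income exceeds $141,600 by $25,950, which is 13 full-or-partial $2,000 increments; reduction = 13 × $60 = $780, leaving $1,230.
Apprenticeship Credit: $167,550 is below the $169,300 cutoff, so the full $1,525 applies.
Small Business Credit: 28% of the $1,650 excess over $165,900 is $462; credit = $5,600 − $462 = $5,138.
Total: $0 + $1,230 + $1,525 + $5,138 = $7,893.

$7,893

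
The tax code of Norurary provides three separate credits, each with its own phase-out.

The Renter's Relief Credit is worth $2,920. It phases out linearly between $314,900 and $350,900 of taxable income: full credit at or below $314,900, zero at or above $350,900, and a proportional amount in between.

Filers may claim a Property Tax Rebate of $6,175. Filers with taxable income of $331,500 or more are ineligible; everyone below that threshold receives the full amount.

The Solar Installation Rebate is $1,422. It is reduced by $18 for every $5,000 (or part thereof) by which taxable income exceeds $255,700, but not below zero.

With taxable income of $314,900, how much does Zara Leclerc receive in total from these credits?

$10,301

Renter's Relief Credit: $314,900 is at or below the $314,900 threshold, so the full $2,920 applies.
Property Tax Rebate: $314,900 is below the $331,500 cutoff, so the full $6,175 applies.
Solar Installation Rebate: income exceeds $255,700 by $59,200, which is 12 full-or-partial $5,000 increments; reduction = 12 × $18 = $216, leaving $1,206.
Total: $2,920 + $6,175 + $1,206 = $10,301.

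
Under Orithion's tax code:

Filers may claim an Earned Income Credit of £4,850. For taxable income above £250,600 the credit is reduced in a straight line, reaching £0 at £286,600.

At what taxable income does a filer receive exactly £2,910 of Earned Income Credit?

£265,000

£2,910 is 2,910/4,850 of the full £4,850, so 1,940/4,850 of the £36,000 range has been used: income = £250,600 + £36,000 × 1,940/4,850 = £265,000.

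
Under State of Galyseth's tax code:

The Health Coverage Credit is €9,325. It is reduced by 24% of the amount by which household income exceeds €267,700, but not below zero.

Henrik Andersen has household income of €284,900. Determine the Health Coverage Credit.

Health Coverage Credit: 24% of the €17,200 excess over €267,700 is €4,128; credit = €9,325 − €4,128 = €5,197.

€5,197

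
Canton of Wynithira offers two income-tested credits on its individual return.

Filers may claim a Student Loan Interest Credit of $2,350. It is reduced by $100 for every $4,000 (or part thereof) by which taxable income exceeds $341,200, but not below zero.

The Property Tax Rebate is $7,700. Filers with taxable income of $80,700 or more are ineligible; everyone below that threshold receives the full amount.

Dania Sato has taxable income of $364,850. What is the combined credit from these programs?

Student Loan Interest Credit: income exceeds $341,200 by $23,650, which is 6 full-or-partial $4,000 increments; reduction = 6 × $100 = $600, leaving $1,750.
Property Tax Rebate: $364,850 meets or exceeds the $80,700 cutoff, so the credit is $0.
Total: $1,750 + $0 = $1,750.

$1,750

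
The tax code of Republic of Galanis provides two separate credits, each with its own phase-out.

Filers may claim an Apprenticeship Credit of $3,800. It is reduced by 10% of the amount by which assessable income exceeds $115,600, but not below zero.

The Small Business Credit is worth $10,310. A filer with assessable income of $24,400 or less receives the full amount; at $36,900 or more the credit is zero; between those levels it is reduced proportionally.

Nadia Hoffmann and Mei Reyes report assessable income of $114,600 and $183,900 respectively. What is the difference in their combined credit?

$3,800

Nadia ($114,600): Apprenticeship Credit: $114,600 is at or below the $115,600 threshold, so the full $3,800 applies. Small Business Credit: $114,600 is at or above $36,900, so the credit is $0. total $3,800 + $0 = $3,800
Mei ($183,900): Apprenticeship Credit: 10% of the $68,300 excess over $115,600 is $6,830 ≥ base, so the credit is $0. Small Business Credit: $183,900 is at or above $36,900, so the credit is $0. total $0 + $0 = $0
Difference: |$3,800 − $0| = $3,800.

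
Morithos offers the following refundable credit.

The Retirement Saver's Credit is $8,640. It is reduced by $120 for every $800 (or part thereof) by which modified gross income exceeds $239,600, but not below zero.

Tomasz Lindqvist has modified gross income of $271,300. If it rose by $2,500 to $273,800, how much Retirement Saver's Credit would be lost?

$360

At $271,300 — income exceeds $239,600 by $31,700, which is 40 full-or-partial $800 increments; reduction = 40 × $120 = $4,800, leaving $3,840.
At $273,800 — income exceeds $239,600 by $34,200, which is 43 full-or-partial $800 increments; reduction = 43 × $120 = $5,160, leaving $3,480.
Lost: $3,840 − $3,480 = $360.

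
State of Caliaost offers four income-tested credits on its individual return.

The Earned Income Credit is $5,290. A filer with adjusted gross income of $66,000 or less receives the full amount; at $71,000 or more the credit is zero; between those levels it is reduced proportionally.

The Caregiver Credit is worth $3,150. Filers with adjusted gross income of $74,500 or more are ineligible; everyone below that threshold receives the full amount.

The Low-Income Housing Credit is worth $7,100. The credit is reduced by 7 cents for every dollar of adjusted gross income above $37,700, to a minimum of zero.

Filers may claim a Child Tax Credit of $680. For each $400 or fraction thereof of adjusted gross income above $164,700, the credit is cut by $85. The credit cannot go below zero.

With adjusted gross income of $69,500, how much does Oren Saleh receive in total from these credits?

Earned Income Credit: $69,500 is $3,500 into a $5,000 phase-out range, leaving 1,500/5,000 of the credit: $5,290 × 1,500/5,000 = $1,587.
Caregiver Credit: $69,500 is below the $74,500 cutoff, so the full $3,150 applies.
Low-Income Housing Credit: 7% of the $31,800 excess over $37,700 is $2,226; credit = $7,100 − $2,226 = $4,874.
Child Tax Credit: $69,500 is at or below the $164,700 threshold, so the full $680 applies.
Total: $1,587 + $3,150 + $4,874 + $680 = $10,291.

$10,291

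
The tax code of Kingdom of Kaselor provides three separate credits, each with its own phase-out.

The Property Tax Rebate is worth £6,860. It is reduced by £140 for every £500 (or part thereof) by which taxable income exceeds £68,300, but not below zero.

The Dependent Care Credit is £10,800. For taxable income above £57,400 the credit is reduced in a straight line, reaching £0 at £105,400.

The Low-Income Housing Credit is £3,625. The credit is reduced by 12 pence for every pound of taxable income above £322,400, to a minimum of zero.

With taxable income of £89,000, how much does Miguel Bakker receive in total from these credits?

Property Tax Rebate: income exceeds £68,300 by £20,700, which is 42 full-or-partial £500 increments; reduction = 42 × £140 = £5,880, leaving £980.
Dependent Care Credit: £89,000 is £31,600 into a £48,000 phase-out range, leaving 16,400/48,000 of the credit: £10,800 × 16,400/48,000 = £3,690.
Low-Income Housing Credit: £89,000 is at or below the £322,400 threshold, so the full £3,625 applies.
Total: £980 + £3,690 + £3,625 = £8,295.

£8,295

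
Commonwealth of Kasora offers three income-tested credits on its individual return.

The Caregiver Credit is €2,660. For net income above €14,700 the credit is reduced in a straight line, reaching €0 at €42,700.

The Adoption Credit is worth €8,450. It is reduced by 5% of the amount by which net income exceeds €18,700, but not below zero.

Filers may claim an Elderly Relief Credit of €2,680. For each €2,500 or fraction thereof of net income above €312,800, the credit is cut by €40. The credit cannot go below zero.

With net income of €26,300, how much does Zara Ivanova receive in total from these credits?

Caregiver Credit: €26,300 is €11,600 into a €28,000 phase-out range, leaving 16,400/28,000 of the credit: €2,660 × 16,400/28,000 = €1,558.
Adoption Credit: 5% of the €7,600 excess over €18,700 is €380; credit = €8,450 − €380 = €8,070.
Elderly Relief Credit: €26,300 is at or below the €312,800 threshold, so the full €2,680 applies.
Total: €1,558 + €8,070 + €2,680 = €12,308.

€12,308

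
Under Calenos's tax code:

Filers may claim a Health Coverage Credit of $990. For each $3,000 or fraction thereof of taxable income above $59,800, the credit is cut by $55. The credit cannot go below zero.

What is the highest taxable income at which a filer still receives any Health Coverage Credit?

$110,800

After 17 increments the reduction is 17 × $55 = $935, leaving $55; one more increment wipes it out. Increment 17 ends at excess 17 × $3,000 = $51,000, so the highest qualifying income is $59,800 + $51,000 = $110,800.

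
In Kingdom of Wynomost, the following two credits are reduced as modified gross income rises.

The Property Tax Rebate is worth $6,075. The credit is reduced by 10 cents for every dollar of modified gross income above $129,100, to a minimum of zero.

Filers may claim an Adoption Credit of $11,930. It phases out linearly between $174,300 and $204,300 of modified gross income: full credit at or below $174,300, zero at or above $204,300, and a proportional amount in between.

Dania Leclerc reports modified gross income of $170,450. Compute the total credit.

Property Tax Rebate: 10% of the $41,350 excess over $129,100 is $4,135; credit = $6,075 − $4,135 = $1,940.
Adoption Credit: $170,450 is at or below the $174,300 threshold, so the full $11,930 applies.
Total: $1,940 + $11,930 = $13,870.

$13,870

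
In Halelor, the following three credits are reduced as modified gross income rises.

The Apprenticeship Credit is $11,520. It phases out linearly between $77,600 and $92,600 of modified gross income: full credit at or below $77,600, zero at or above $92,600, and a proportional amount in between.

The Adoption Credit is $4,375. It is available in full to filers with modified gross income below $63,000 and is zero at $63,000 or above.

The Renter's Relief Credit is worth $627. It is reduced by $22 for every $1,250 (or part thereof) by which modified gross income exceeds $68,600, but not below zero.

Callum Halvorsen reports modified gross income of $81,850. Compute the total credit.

$8,641

Apprenticeship Credit: $81,850 is $4,250 into a $15,000 phase-out range, leaving 10,750/15,000 of the credit: $11,520 × 10,750/15,000 = $8,256.
Adoption Credit: $81,850 meets or exceeds the $63,000 cutoff, so the credit is $0.
Renter's Relief Credit: income exceeds $68,600 by $13,250, which is 11 full-or-partial $1,250 increments; reduction = 11 × $22 = $242, leaving $385.
Total: $8,256 + $0 + $385 = $8,641.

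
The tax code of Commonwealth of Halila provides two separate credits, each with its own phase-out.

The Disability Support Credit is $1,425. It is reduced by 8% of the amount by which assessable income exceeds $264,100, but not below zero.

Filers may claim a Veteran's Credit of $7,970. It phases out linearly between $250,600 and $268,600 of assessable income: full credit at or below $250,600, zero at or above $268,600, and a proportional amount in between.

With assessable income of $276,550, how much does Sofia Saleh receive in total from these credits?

Disability Support Credit: 8% of the $12,450 excess over $264,100 is $996; credit = $1,425 − $996 = $429.
Veteran's Credit: $276,550 is at or above $268,600, so the credit is $0.
Total: $429 + $0 = $429.

$429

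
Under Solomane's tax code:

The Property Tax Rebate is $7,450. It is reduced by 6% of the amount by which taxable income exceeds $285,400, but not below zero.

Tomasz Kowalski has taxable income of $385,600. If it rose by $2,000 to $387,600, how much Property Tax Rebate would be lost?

$120

At $385,600 — 6% of the $100,200 excess over $285,400 is $6,012; credit = $7,450 − $6,012 = $1,438.
At $387,600 — 6% of the $102,200 excess over $285,400 is $6,132; credit = $7,450 − $6,132 = $1,318.
Lost: $1,438 − $1,318 = $120.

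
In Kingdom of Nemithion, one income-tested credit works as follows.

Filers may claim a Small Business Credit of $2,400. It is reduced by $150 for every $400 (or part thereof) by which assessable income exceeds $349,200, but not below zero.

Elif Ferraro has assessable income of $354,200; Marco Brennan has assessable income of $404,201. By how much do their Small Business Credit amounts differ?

$450

Elif ($354,200): Small Business Credit: income exceeds $349,200 by $5,000, which is 13 full-or-partial $400 increments; reduction = 13 × $150 = $1,950, leaving $450.
Marco ($404,201): Small Business Credit: income exceeds $349,200 by $55,001 → 138 increments × $150 = $20,700 ≥ base, so the credit is $0.
Difference: |$450 − $0| = $450.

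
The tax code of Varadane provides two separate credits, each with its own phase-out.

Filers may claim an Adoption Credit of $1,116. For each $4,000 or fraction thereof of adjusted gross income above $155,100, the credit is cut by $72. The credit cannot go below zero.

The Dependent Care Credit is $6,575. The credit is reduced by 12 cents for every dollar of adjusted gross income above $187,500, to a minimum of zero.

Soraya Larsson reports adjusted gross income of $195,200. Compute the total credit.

Adoption Credit: income exceeds $155,100 by $40,100, which is 11 full-or-partial $4,000 increments; reduction = 11 × $72 = $792, leaving $324.
Dependent Care Credit: 12% of the $7,700 excess over $187,500 is $924; credit = $6,575 − $924 = $5,651.
Total: $324 + $5,651 = $5,975.

$5,975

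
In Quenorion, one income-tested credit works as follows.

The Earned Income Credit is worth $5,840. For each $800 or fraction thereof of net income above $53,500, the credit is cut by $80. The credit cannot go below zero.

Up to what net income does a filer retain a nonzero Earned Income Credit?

$111,100

After 72 increments the reduction is 72 × $80 = $5,760, leaving $80; one more increment wipes it out. Increment 72 ends at excess 72 × $800 = $57,600, so the highest qualifying income is $53,500 + $57,600 = $111,100.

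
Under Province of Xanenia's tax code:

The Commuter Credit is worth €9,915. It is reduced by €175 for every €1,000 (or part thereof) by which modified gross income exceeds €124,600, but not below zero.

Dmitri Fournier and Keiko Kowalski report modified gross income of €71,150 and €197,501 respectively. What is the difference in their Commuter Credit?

Dmitri (€71,150): Commuter Credit: €71,150 is at or below the €124,600 threshold, so the full €9,915 applies.
Keiko (€197,501): Commuter Credit: income exceeds €124,600 by €72,901 → 73 increments × €175 = €12,775 ≥ base, so the credit is €0.
Difference: |€9,915 − €0| = €9,915.

€9,915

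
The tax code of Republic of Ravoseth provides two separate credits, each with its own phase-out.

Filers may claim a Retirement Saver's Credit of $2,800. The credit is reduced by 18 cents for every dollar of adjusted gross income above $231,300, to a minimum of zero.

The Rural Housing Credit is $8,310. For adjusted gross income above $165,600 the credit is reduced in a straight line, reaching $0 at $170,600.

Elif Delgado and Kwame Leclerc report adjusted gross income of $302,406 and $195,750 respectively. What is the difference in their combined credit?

Elif ($302,406): Retirement Saver's Credit: 18% of the $71,106 excess over $231,300 is $12,799.08 ≥ base, so the credit is $0. Rural Housing Credit: $302,406 is at or above $170,600, so the credit is $0. total $0 + $0 = $0
Kwame ($195,750): Retirement Saver's Credit: $195,750 is at or below the $231,300 threshold, so the full $2,800 applies. Rural Housing Credit: $195,750 is at or above $170,600, so the credit is $0. total $2,800 + $0 = $2,800
Difference: |$0 − $2,800| = $2,800.

$2,800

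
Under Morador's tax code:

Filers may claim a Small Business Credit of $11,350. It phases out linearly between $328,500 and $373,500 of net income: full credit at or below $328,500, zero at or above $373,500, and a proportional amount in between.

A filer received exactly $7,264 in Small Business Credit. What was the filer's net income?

$7,264 is 7,264/11,350 of the full $11,350, so 4,086/11,350 of the $45,000 range has been used: income = $328,500 + $45,000 × 4,086/11,350 = $344,700.

$344,700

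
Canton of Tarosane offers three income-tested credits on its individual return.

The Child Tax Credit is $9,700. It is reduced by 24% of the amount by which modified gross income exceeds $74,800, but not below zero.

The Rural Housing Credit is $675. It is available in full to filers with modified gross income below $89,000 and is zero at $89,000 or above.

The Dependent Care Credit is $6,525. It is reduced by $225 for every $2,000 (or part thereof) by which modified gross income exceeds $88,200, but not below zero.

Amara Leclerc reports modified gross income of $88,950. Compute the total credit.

Child Tax Credit: 24% of the $14,150 excess over $74,800 is $3,396; credit = $9,700 − $3,396 = $6,304.
Rural Housing Credit: $88,950 is below the $89,000 cutoff, so the full $675 applies.
Dependent Care Credit: income exceeds $88,200 by $750, which is 1 full-or-partial $2,000 increment; reduction = 1 × $225 = $225, leaving $6,300.
Total: $6,304 + $675 + $6,300 = $13,279.

$13,279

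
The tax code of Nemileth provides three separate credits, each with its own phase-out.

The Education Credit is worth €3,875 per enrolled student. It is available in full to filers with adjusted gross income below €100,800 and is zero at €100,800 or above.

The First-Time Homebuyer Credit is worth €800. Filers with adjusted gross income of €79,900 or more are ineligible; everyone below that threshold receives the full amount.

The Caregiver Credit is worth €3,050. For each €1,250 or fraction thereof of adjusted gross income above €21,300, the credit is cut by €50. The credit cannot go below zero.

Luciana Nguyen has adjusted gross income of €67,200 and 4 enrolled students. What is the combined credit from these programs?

Education Credit: base = 4 × €3,875 = €15,500. €67,200 is below the €100,800 cutoff, so the full €15,500 applies.
First-Time Homebuyer Credit: €67,200 is below the €79,900 cutoff, so the full €800 applies.
Caregiver Credit: income exceeds €21,300 by €45,900, which is 37 full-or-partial €1,250 increments; reduction = 37 × €50 = €1,850, leaving €1,200.
Total: €15,500 + €800 + €1,200 = €17,500.

€17,500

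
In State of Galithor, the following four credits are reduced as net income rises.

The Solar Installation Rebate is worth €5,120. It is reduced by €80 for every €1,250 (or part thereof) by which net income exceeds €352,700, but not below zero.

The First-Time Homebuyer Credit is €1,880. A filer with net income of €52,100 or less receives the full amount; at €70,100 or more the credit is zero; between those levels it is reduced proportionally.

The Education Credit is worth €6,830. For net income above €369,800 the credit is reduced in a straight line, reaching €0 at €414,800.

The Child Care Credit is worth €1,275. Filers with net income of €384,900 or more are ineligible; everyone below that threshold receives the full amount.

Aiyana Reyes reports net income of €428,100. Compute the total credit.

Solar Installation Rebate: income exceeds €352,700 by €75,400, which is 61 full-or-partial €1,250 increments; reduction = 61 × €80 = €4,880, leaving €240.
First-Time Homebuyer Credit: €428,100 is at or above €70,100, so the credit is €0.
Education Credit: €428,100 is at or above €414,800, so the credit is €0.
Child Care Credit: €428,100 meets or exceeds the €384,900 cutoff, so the credit is €0.
Total: €240 + €0 + €0 + €0 = €240.

€240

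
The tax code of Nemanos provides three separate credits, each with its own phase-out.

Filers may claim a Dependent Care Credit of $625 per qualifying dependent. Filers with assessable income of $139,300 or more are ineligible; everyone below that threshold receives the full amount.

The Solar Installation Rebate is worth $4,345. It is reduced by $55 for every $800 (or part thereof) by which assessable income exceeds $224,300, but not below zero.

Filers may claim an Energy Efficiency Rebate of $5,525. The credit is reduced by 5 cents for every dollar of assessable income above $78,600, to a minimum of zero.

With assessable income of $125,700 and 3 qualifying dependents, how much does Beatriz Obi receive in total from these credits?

Dependent Care Credit: base = 3 × $625 = $1,875. $125,700 is below the $139,300 cutoff, so the full $1,875 applies.
Solar Installation Rebate: $125,700 is at or below the $224,300 threshold, so the full $4,345 applies.
Energy Efficiency Rebate: 5% of the $47,100 excess over $78,600 is $2,355; credit = $5,525 − $2,355 = $3,170.
Total: $1,875 + $4,345 + $3,170 = $9,390.

$9,390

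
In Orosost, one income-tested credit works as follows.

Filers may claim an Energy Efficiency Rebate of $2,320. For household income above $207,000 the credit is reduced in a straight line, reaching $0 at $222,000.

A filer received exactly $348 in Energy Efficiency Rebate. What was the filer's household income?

$219,750

$348 is 348/2,320 of the full $2,320, so 1,972/2,320 of the $15,000 range has been used: income = $207,000 + $15,000 × 1,972/2,320 = $219,750.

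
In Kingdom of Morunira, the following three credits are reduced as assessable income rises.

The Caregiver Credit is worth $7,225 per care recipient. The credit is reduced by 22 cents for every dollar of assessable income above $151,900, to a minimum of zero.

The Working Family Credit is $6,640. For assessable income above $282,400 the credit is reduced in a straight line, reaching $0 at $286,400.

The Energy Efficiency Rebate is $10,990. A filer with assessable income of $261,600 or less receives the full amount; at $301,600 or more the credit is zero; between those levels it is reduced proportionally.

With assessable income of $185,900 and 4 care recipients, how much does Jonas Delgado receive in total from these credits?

Caregiver Credit: base = 4 × $7,225 = $28,900. 22% of the $34,000 excess over $151,900 is $7,480; credit = $28,900 − $7,480 = $21,420.
Working Family Credit: $185,900 is at or below the $282,400 threshold, so the full $6,640 applies.
Energy Efficiency Rebate: $185,900 is at or below the $261,600 threshold, so the full $10,990 applies.
Total: $21,420 + $6,640 + $10,990 = $39,050.

$39,050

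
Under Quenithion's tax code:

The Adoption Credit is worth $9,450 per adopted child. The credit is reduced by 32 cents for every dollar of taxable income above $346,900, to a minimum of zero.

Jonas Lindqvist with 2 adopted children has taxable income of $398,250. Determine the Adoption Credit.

Adoption Credit: base = 2 × $9,450 = $18,900. 32% of the $51,350 excess over $346,900 is $16,432; credit = $18,900 − $16,432 = $2,468.

$2,468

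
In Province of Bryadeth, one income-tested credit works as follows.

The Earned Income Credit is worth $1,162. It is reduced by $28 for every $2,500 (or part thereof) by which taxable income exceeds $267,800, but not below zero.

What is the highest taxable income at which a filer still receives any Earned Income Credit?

After 41 increments the reduction is 41 × $28 = $1,148, leaving $14; one more increment wipes it out. Increment 41 ends at excess 41 × $2,500 = $102,500, so the highest qualifying income is $267,800 + $102,500 = $370,300.

$370,300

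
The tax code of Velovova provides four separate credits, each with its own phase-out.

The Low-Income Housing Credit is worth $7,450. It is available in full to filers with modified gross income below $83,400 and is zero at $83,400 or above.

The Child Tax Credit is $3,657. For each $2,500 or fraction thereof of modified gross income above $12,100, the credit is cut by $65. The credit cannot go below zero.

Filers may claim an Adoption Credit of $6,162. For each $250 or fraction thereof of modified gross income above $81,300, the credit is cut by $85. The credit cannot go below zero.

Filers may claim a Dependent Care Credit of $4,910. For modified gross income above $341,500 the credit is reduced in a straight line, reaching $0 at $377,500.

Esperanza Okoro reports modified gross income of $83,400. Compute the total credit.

$12,079

Low-Income Housing Credit: $83,400 meets or exceeds the $83,400 cutoff, so the credit is $0.
Child Tax Credit: income exceeds $12,100 by $71,300, which is 29 full-or-partial $2,500 increments; reduction = 29 × $65 = $1,885, leaving $1,772.
Adoption Credit: income exceeds $81,300 by $2,100, which is 9 full-or-partial $250 increments; reduction = 9 × $85 = $765, leaving $5,397.
Dependent Care Credit: $83,400 is at or below the $341,500 threshold, so the full $4,910 applies.
Total: $0 + $1,772 + $5,397 + $4,910 = $12,079.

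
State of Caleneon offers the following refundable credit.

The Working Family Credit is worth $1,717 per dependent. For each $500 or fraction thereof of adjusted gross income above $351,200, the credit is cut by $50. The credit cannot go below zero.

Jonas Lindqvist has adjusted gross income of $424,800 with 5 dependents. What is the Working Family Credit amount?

$1,185

Working Family Credit: base = 5 × $1,717 = $8,585. income exceeds $351,200 by $73,600, which is 148 full-or-partial $500 increments; reduction = 148 × $50 = $7,400, leaving $1,185.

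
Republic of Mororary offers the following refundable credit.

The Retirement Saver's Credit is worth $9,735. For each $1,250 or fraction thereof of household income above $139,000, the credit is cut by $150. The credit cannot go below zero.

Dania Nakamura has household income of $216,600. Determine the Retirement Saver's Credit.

Retirement Saver's Credit: income exceeds $139,000 by $77,600, which is 63 full-or-partial $1,250 increments; reduction = 63 × $150 = $9,450, leaving $285.

$285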